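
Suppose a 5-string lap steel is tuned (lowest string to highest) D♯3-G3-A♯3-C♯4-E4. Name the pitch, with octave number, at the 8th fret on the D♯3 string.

B3

Each fret is one semitone, so D♯3 + 8 = B3.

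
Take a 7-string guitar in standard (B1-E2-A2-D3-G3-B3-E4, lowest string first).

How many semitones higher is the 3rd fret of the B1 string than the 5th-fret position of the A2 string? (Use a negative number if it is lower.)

-12 semitones

B1 at fret 3 → D2 (MIDI 38); A2 at fret 5 → D3 (MIDI 50).
38 − 50 = -12, so the two pitches are 12 semitones apart.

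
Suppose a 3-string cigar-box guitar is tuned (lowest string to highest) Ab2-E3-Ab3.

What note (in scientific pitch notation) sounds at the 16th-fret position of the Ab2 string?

C4

Each fret is one semitone, so Ab2 + 16 = C4.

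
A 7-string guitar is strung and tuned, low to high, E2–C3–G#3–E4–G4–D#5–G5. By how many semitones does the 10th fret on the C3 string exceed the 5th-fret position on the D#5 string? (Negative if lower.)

-22 semitones

C3 at fret 10 → A#3 (MIDI 58); D#5 at fret 5 → G#5 (MIDI 80).
58 − 80 = -22, so the two pitches are 22 semitones apart.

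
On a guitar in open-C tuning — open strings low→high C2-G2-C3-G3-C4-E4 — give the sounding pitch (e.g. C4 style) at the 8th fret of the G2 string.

D♯3

Each fret is one semitone, so G2 + 8 = D♯3.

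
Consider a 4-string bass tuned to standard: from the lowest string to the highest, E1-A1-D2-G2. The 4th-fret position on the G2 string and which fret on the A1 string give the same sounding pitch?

Fret 4 on G2 is MIDI 43 + 4 = 47 (B2). On the A1 string (open MIDI 33), that pitch is 47 − 33 = fret 14.

14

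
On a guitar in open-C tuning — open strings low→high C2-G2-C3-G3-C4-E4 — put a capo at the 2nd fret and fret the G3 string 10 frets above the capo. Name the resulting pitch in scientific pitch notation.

G4

The capo raises the open G3 by 2 semitones to A3; fretting 10 more gives G3 + 2 + 10 = G3 + 12 semitones = G4.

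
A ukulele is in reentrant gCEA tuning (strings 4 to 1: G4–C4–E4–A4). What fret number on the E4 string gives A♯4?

A♯4 is 6 semitones above the open E4 (E–F–F#–G–G#–A–A#), so it sits at fret 6.

6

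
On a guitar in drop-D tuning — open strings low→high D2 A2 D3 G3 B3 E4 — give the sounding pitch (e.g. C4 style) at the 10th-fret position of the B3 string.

The open B3 string plus 10 semitones: B–C–C#–D–…–G–G#–A.
The walk passes from B into C once, so the octave number goes from 3 to 4.

A4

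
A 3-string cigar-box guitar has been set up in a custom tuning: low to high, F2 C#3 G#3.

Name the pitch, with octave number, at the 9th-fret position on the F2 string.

D3

Each fret is one semitone, so F2 + 9 = D3.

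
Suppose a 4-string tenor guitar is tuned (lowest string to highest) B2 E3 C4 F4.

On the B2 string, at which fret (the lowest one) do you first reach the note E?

5

From B2, count semitones up the chromatic scale until reaching E: B–C–C#–D–D#–E — 5 steps.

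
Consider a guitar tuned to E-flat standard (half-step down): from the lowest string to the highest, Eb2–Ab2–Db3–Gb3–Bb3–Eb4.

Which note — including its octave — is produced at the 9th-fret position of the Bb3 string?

G4

Bb3 is MIDI 58. Adding 9 gives 67, which is G4.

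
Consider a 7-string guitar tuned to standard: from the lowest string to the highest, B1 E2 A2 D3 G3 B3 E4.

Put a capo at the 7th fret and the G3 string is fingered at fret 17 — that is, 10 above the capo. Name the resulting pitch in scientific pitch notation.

C5

The capo raises the open G3 by 7 semitones to D4; fretting 10 more gives G3 + 7 + 10 = G3 + 17 semitones = C5.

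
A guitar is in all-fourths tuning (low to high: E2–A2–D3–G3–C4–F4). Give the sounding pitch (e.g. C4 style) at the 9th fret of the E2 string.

C#3

Each fret is one semitone, so E2 + 9 = C#3.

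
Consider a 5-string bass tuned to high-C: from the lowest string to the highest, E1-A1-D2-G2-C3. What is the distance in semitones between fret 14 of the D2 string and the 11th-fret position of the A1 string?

D2 at fret 14 → E3 (MIDI 52); A1 at fret 11 → G#2 (MIDI 44).
52 − 44 = 8, so the two pitches are 8 semitones apart, with E3 the higher.

8 semitones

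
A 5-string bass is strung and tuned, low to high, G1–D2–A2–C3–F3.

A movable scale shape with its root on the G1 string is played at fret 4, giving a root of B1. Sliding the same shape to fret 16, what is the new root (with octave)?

Moving from fret 4 to fret 16 shifts the root by 12 semitones.
B1 up 12 semitones is B2.

B2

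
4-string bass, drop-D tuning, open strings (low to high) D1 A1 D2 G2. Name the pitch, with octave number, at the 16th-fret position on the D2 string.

F♯3

The open D2 string plus 16 semitones: D–D#–E–F–…–E–F–F#.
The walk passes from B into C once, so the octave number goes from 2 to 3.
(Equivalently spelled G♭3.)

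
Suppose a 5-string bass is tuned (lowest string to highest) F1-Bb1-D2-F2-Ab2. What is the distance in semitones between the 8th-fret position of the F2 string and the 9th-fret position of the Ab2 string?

4 semitones

F2 at fret 8 → Db3 (MIDI 49); Ab2 at fret 9 → F3 (MIDI 53).
49 − 53 = -4, so the two pitches are 4 semitones apart, with F3 the higher.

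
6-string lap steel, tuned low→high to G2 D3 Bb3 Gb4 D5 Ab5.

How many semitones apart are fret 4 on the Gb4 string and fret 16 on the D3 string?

4 semitones

Gb4 at fret 4 → Bb4 (MIDI 70); D3 at fret 16 → Gb4 (MIDI 66).
70 − 66 = 4, so the two pitches are 4 semitones apart, with Bb4 the higher.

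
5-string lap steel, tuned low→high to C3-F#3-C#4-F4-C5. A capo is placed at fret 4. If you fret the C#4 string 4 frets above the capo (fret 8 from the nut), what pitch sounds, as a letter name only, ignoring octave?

A

The capo raises the open C#4 by 4 semitones to F4; fretting 4 more gives C#4 + 4 + 4 = C#4 + 8 semitones, landing on A.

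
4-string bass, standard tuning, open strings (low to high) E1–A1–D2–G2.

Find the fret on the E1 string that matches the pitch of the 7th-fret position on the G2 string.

22

G2 at fret 7 is G2 + 7 semitones = D3.
The open E1 string is 15 semitones below the open G2, so the same pitch on the E1 string lies at fret 7 + 15 = 22.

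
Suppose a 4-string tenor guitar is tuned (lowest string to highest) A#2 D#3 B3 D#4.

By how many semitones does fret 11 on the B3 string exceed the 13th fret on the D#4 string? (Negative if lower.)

B3 at fret 11 → A#4 (MIDI 70); D#4 at fret 13 → E5 (MIDI 76).
70 − 76 = -6, so the two pitches are 6 semitones apart.

-6 semitones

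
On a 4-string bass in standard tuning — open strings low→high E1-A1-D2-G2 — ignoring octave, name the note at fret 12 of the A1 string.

A

A1 is MIDI 33. Adding 12 gives 45; 45 mod 12 = 9, i.e. A.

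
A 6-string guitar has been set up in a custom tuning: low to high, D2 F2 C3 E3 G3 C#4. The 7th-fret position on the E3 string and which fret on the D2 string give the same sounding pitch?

E3 at fret 7 is E3 + 7 semitones = B3.
The open D2 string is 14 semitones below the open E3, so the same pitch on the D2 string lies at fret 7 + 14 = 21.

21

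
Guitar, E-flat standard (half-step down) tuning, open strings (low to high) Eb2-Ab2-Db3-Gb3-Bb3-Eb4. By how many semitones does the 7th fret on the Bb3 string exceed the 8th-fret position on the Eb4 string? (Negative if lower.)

-6 semitones

Bb3 at fret 7 → F4 (MIDI 65); Eb4 at fret 8 → B4 (MIDI 71).
65 − 71 = -6, so the two pitches are 6 semitones apart.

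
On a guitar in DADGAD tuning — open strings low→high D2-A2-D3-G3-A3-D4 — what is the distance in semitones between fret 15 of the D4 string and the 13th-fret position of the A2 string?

19 semitones

D4 at fret 15 → F5 (MIDI 77); A2 at fret 13 → A#3 (MIDI 58).
77 − 58 = 19, so the two pitches are 19 semitones apart, with F5 the higher.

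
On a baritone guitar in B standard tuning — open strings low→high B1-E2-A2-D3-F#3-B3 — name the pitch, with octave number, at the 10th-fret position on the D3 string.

Each fret is one semitone, so D3 + 10 = C4.

C4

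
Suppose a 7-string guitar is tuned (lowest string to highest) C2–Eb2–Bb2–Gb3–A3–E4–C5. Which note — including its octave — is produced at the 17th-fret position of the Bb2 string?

Eb4

Bb2 is MIDI 46. Adding 17 gives 63, which is Eb4.
(Equivalently spelled D#4.)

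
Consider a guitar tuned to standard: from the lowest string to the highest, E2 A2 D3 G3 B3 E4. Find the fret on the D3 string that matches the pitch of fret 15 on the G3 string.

20

G3 at fret 15 is G3 + 15 semitones = A#4.
The open D3 string is 5 semitones below the open G3, so the same pitch on the D3 string lies at fret 15 + 5 = 20.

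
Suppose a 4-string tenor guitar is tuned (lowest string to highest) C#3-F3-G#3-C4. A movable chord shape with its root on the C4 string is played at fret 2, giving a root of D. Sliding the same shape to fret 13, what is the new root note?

C#

Moving from fret 2 to fret 13 shifts the root by 11 semitones.
D up 11 semitones is C#.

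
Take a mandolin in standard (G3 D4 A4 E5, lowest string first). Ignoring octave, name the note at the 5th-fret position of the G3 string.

The open G3 string plus 5 semitones: G–G#–A–A#–B–C.

C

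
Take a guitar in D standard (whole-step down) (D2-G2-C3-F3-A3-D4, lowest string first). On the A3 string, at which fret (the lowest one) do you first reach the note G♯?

From A3, count semitones up the chromatic scale until reaching G♯: A–A#–B–C–…–F#–G–G# — 11 steps.

11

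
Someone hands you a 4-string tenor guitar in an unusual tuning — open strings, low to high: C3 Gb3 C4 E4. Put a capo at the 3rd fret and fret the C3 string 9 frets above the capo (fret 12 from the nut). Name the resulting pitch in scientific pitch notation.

C4

The capo raises the open C3 by 3 semitones to Eb3; fretting 9 more gives C3 + 3 + 9 = C3 + 12 semitones = C4.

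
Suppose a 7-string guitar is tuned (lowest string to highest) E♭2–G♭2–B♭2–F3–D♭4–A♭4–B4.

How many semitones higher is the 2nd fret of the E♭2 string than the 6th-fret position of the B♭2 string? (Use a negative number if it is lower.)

E♭2 at fret 2 → F2 (MIDI 41); B♭2 at fret 6 → E3 (MIDI 52).
41 − 52 = -11, so the two pitches are 11 semitones apart.

-11 semitones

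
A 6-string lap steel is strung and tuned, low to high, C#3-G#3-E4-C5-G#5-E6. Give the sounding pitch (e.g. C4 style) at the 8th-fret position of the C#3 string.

A3

C#3 is MIDI 49. Adding 8 gives 57, which is A3.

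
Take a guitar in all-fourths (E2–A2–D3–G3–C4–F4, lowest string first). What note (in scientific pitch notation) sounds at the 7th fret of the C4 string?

G4

Each fret is one semitone, so C4 + 7 = G4.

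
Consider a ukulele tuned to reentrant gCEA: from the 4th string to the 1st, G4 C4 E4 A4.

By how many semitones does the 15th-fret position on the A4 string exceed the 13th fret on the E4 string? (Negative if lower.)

A4 at fret 15 → C6 (MIDI 84); E4 at fret 13 → F5 (MIDI 77).
84 − 77 = 7, so the two pitches are 7 semitones apart.

7 semitones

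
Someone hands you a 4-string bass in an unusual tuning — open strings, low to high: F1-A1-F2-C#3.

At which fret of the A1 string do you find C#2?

4

C#2 is 4 semitones above the open A1 (A–A#–B–C–C#), so it sits at fret 4.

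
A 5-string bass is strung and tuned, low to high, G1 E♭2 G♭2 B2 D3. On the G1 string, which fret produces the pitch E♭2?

E♭2 is 8 semitones above the open G1 (G–Ab–A–Bb–B–C–Db–D–Eb), so it sits at fret 8.

8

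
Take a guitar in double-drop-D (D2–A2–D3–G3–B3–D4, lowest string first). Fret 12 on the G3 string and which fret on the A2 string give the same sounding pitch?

Fret 12 on G3 is MIDI 55 + 12 = 67 (G4). On the A2 string (open MIDI 45), that pitch is 67 − 45 = fret 22.

22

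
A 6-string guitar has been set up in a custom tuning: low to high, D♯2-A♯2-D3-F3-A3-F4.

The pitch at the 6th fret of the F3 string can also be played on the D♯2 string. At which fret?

F3 at fret 6 is F3 + 6 semitones = B3.
The open D♯2 string is 14 semitones below the open F3, so the same pitch on the D♯2 string lies at fret 6 + 14 = 20.

20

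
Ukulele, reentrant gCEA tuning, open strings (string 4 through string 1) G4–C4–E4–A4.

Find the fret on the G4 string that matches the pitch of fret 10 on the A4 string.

12

A4 at fret 10 is A4 + 10 semitones = G5.
The open G4 string is 2 semitones below the open A4, so the same pitch on the G4 string lies at fret 10 + 2 = 12.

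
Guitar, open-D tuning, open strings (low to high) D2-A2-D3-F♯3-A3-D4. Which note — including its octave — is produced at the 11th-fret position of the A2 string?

The open A2 string plus 11 semitones: A–A#–B–C–…–F#–G–G#.
The walk passes from B into C once, so the octave number goes from 2 to 3.
(Equivalently spelled A♭3.)

G♯3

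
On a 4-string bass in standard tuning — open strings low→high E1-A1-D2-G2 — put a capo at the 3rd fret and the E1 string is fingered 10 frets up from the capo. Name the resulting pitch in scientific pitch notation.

The capo raises the open E1 by 3 semitones to G1; fretting 10 more gives E1 + 3 + 10 = E1 + 13 semitones = F2.

F2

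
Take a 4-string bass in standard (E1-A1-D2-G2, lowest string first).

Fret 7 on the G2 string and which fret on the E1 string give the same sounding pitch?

22

G2 at fret 7 is G2 + 7 semitones = D3.
The open E1 string is 15 semitones below the open G2, so the same pitch on the E1 string lies at fret 7 + 15 = 22.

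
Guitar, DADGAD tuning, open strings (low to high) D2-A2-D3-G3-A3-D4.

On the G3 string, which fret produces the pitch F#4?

11

F#4 is 11 semitones above the open G3 (G–G#–A–A#–…–E–F–F#), so it sits at fret 11.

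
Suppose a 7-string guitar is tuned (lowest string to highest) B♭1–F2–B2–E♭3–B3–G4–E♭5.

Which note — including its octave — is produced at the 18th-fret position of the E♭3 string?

A4

E♭3 is MIDI 51. Adding 18 gives 69, which is A4.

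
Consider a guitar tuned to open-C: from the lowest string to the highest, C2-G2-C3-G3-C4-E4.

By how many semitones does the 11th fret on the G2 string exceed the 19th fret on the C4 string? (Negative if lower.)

-25 semitones

G2 at fret 11 → F#3 (MIDI 54); C4 at fret 19 → G5 (MIDI 79).
54 − 79 = -25, so the two pitches are 25 semitones apart.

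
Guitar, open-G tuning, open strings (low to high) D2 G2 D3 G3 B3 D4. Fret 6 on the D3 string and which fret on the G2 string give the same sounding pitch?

13

Fret 6 on D3 is MIDI 50 + 6 = 56 (G#3). On the G2 string (open MIDI 43), that pitch is 56 − 43 = fret 13.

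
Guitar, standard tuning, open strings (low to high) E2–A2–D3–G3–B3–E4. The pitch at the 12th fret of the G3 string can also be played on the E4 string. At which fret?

G3 at fret 12 is G3 + 12 semitones = G4.
The open E4 string is 9 semitones above the open G3, so the same pitch on the E4 string lies at fret 12 − 9 = 3.

3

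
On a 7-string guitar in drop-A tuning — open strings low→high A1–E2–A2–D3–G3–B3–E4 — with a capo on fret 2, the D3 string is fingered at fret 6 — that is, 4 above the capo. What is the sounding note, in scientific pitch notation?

G♯3

The capo raises the open D3 by 2 semitones to E3; fretting 4 more gives D3 + 2 + 4 = D3 + 6 semitones = G♯3.
(Also written A♭.)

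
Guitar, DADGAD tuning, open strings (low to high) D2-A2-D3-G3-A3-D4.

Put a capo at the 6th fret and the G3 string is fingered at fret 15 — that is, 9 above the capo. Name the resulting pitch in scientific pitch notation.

The capo raises the open G3 by 6 semitones to C♯4; fretting 9 more gives G3 + 6 + 9 = G3 + 15 semitones = A♯4.

A♯4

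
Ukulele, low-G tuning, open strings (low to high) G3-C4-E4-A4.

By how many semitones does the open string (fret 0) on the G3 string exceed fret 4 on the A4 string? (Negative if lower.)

-18 semitones

G3 at fret 0 → G3 (MIDI 55); A4 at fret 4 → C#5 (MIDI 73).
55 − 73 = -18, so the two pitches are 18 semitones apart.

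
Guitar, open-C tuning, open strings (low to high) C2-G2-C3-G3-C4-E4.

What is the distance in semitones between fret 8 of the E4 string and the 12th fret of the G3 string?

E4 at fret 8 → C5 (MIDI 72); G3 at fret 12 → G4 (MIDI 67).
72 − 67 = 5, so the two pitches are 5 semitones apart, with C5 the higher.

5 semitones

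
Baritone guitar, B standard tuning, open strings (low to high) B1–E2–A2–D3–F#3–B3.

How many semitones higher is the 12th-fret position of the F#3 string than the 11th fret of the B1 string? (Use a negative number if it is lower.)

F#3 at fret 12 → F#4 (MIDI 66); B1 at fret 11 → A#2 (MIDI 46).
66 − 46 = 20, so the two pitches are 20 semitones apart.

20 semitones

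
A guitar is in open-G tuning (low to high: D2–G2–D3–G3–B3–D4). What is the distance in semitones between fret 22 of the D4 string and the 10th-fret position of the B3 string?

15 semitones

D4 at fret 22 → C6 (MIDI 84); B3 at fret 10 → A4 (MIDI 69).
84 − 69 = 15, so the two pitches are 15 semitones apart, with C6 the higher.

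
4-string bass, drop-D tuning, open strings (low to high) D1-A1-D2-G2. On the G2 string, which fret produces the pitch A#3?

A#3 is 15 semitones above the open G2 (G–G#–A–A#–…–G#–A–A#), so it sits at fret 15.

15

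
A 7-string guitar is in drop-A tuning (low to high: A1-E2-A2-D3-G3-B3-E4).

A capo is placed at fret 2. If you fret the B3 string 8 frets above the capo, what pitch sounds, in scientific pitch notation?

A4

The capo raises the open B3 by 2 semitones to C#4; fretting 8 more gives B3 + 2 + 8 = B3 + 10 semitones = A4.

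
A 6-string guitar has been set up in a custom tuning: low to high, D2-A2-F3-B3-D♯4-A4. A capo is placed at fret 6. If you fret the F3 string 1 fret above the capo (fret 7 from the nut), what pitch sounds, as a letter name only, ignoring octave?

The capo raises the open F3 by 6 semitones to B3; fretting 1 more gives F3 + 6 + 1 = F3 + 7 semitones, landing on C.

C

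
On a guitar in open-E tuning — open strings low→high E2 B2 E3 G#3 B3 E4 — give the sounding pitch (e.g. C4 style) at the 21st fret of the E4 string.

E4 is MIDI 64. Adding 21 gives 85, which is C#6.
(Equivalently spelled Db6.)

C#6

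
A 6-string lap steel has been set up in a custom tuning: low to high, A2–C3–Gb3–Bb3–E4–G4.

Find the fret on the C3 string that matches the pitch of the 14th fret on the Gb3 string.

20

Gb3 at fret 14 is Gb3 + 14 semitones = Ab4.
The open C3 string is 6 semitones below the open Gb3, so the same pitch on the C3 string lies at fret 14 + 6 = 20.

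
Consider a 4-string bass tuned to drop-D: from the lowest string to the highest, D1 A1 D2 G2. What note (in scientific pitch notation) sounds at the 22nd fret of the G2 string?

F4

Each fret is one semitone, so G2 + 22 = F4.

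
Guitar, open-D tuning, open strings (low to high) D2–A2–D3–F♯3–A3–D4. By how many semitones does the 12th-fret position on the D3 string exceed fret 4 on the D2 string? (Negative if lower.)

20 semitones

D3 at fret 12 → D4 (MIDI 62); D2 at fret 4 → F♯2 (MIDI 42).
62 − 42 = 20, so the two pitches are 20 semitones apart.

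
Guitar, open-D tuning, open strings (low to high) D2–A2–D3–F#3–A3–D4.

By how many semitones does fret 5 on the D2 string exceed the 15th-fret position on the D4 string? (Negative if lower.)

-34 semitones

D2 at fret 5 → G2 (MIDI 43); D4 at fret 15 → F5 (MIDI 77).
43 − 77 = -34, so the two pitches are 34 semitones apart.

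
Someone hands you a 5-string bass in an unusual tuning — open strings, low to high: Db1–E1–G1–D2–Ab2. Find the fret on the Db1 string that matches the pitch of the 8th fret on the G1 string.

14

G1 at fret 8 is G1 + 8 semitones = Eb2.
The open Db1 string is 6 semitones below the open G1, so the same pitch on the Db1 string lies at fret 8 + 6 = 14.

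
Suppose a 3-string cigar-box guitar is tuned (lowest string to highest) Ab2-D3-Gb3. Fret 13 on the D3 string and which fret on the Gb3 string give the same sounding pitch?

9

Fret 13 on D3 is MIDI 50 + 13 = 63 (Eb4). On the Gb3 string (open MIDI 54), that pitch is 63 − 54 = fret 9.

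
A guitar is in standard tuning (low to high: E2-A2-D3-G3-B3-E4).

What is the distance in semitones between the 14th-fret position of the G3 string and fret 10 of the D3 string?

9 semitones

G3 at fret 14 → A4 (MIDI 69); D3 at fret 10 → C4 (MIDI 60).
69 − 60 = 9, so the two pitches are 9 semitones apart, with A4 the higher.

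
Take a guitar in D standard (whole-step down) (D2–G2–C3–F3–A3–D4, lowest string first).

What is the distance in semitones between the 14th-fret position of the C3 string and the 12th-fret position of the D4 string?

12 semitones

C3 at fret 14 → D4 (MIDI 62); D4 at fret 12 → D5 (MIDI 74).
62 − 74 = -12, so the two pitches are 12 semitones apart, with D5 the higher.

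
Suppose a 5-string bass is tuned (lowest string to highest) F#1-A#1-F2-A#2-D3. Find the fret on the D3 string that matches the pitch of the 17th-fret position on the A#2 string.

Fret 17 on A#2 is MIDI 46 + 17 = 63 (D#4). On the D3 string (open MIDI 50), that pitch is 63 − 50 = fret 13.

13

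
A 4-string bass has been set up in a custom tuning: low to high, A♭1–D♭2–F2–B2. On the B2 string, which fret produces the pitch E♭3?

E♭3 is 4 semitones above the open B2 (B–C–Db–D–Eb), so it sits at fret 4.

4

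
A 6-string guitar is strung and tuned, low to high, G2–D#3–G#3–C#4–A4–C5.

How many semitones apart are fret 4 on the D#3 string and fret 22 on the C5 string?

39 semitones

D#3 at fret 4 → G3 (MIDI 55); C5 at fret 22 → A#6 (MIDI 94).
55 − 94 = -39, so the two pitches are 39 semitones apart, with A#6 the higher.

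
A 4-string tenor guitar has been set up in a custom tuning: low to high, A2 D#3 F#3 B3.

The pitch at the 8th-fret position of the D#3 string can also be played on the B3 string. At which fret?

Fret 8 on D#3 is MIDI 51 + 8 = 59 (B3). On the B3 string (open MIDI 59), that pitch is 59 − 59 = fret 0.

0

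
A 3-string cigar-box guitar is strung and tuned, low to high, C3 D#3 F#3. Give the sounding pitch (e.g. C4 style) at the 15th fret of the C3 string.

Each fret is one semitone, so C3 + 15 = D#4.
(Equivalently spelled Eb4.)

D#4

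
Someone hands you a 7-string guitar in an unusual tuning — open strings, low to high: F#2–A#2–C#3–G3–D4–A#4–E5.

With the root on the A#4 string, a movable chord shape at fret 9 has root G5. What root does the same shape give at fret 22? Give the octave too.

G#6

Moving from fret 9 to fret 22 shifts the root by 13 semitones.
G5 up 13 semitones is G#6.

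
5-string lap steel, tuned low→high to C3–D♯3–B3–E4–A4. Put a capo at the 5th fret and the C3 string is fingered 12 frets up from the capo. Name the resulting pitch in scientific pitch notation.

F4

The capo raises the open C3 by 5 semitones to F3; fretting 12 more gives C3 + 5 + 12 = C3 + 17 semitones = F4.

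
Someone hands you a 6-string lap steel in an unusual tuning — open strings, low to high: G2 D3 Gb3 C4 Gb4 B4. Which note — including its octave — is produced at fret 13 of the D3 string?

Eb4

The open D3 string plus 13 semitones: D–Eb–E–F–…–Db–D–Eb.
The walk passes from B into C once, so the octave number goes from 3 to 4.
(Equivalently spelled D#4.)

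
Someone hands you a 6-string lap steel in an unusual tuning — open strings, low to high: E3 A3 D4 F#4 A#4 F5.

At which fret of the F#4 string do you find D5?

D5 is 8 semitones above the open F#4 (F#–G–G#–A–A#–B–C–C#–D), so it sits at fret 8.

8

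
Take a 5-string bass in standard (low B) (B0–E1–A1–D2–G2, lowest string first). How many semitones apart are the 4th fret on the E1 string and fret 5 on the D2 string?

E1 at fret 4 → G♯1 (MIDI 32); D2 at fret 5 → G2 (MIDI 43).
32 − 43 = -11, so the two pitches are 11 semitones apart, with G2 the higher.

11 semitones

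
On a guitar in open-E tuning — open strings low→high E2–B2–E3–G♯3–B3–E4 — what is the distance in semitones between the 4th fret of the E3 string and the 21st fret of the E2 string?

E3 at fret 4 → G♯3 (MIDI 56); E2 at fret 21 → C♯4 (MIDI 61).
56 − 61 = -5, so the two pitches are 5 semitones apart, with C♯4 the higher.

5 semitones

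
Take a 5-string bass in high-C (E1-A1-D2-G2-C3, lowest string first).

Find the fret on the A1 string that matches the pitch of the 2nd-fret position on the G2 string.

12

Fret 2 on G2 is MIDI 43 + 2 = 45 (A2). On the A1 string (open MIDI 33), that pitch is 45 − 33 = fret 12.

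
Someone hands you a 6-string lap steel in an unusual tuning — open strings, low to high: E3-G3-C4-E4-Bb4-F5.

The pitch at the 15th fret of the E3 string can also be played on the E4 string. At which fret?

E3 at fret 15 is E3 + 15 semitones = G4.
The open E4 string is 12 semitones above the open E3, so the same pitch on the E4 string lies at fret 15 − 12 = 3.

3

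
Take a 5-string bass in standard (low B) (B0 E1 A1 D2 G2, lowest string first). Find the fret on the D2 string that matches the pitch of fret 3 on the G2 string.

8

G2 at fret 3 is G2 + 3 semitones = A#2.
The open D2 string is 5 semitones below the open G2, so the same pitch on the D2 string lies at fret 3 + 5 = 8.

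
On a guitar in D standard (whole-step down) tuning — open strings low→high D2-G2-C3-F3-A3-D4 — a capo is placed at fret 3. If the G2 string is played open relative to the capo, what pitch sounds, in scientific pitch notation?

A#2

The capo raises the open G2 by 3 semitones to A#2; fretting 0 more gives G2 + 3 + 0 = G2 + 3 semitones = A#2.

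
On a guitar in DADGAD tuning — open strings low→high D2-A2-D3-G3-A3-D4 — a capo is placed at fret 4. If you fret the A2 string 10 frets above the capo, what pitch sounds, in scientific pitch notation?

B3

The capo raises the open A2 by 4 semitones to C#3; fretting 10 more gives A2 + 4 + 10 = A2 + 14 semitones = B3.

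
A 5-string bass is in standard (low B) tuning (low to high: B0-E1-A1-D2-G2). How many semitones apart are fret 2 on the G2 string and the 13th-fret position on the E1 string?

4 semitones

G2 at fret 2 → A2 (MIDI 45); E1 at fret 13 → F2 (MIDI 41).
45 − 41 = 4, so the two pitches are 4 semitones apart, with A2 the higher.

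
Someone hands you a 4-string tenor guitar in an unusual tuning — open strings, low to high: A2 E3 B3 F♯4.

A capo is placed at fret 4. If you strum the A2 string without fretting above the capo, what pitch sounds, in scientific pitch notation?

The capo raises the open A2 by 4 semitones to C♯3; fretting 0 more gives A2 + 4 + 0 = A2 + 4 semitones = C♯3.
(Also written D♭.)

C♯3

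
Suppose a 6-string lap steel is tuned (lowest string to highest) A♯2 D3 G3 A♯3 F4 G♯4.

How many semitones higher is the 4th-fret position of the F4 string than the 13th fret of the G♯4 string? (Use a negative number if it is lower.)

F4 at fret 4 → A4 (MIDI 69); G♯4 at fret 13 → A5 (MIDI 81).
69 − 81 = -12, so the two pitches are 12 semitones apart.

-12 semitones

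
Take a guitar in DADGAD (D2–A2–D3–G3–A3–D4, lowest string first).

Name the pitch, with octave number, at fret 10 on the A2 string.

The open A2 string plus 10 semitones: A–A#–B–C–…–F–F#–G.
The walk passes from B into C once, so the octave number goes from 2 to 3.

G3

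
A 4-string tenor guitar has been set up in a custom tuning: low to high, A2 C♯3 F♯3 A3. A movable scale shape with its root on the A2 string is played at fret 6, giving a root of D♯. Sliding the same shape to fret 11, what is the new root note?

G♯

Moving from fret 6 to fret 11 shifts the root by 5 semitones.
D♯ up 5 semitones is G♯.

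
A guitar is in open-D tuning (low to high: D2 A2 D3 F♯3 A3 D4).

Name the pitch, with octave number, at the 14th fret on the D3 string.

The open D3 string plus 14 semitones: D–D#–E–F–…–D–D#–E.
The walk passes from B into C once, so the octave number goes from 3 to 4.

E4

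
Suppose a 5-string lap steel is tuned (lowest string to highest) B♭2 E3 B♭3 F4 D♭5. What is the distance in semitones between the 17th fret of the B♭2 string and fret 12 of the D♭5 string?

22 semitones

B♭2 at fret 17 → E♭4 (MIDI 63); D♭5 at fret 12 → D♭6 (MIDI 85).
63 − 85 = -22, so the two pitches are 22 semitones apart, with D♭6 the higher.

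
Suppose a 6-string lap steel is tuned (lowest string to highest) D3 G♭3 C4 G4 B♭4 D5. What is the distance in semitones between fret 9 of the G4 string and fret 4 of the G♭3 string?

G4 at fret 9 → E5 (MIDI 76); G♭3 at fret 4 → B♭3 (MIDI 58).
76 − 58 = 18, so the two pitches are 18 semitones apart, with E5 the higher.

18 semitones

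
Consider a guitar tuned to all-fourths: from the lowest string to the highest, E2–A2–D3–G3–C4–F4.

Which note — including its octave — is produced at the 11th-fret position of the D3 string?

C♯4

Each fret is one semitone, so D3 + 11 = C♯4.
(Equivalently spelled D♭4.)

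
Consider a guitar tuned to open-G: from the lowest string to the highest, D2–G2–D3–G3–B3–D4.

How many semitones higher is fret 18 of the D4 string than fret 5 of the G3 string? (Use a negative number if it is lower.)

20 semitones

D4 at fret 18 → G#5 (MIDI 80); G3 at fret 5 → C4 (MIDI 60).
80 − 60 = 20, so the two pitches are 20 semitones apart.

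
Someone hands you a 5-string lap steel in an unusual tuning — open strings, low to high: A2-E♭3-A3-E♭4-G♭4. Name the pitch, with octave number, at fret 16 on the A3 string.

D♭5

Each fret is one semitone, so A3 + 16 = D♭5.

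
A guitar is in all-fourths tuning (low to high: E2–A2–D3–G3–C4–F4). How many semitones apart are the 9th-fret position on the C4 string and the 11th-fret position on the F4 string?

7 semitones

C4 at fret 9 → A4 (MIDI 69); F4 at fret 11 → E5 (MIDI 76).
69 − 76 = -7, so the two pitches are 7 semitones apart, with E5 the higher.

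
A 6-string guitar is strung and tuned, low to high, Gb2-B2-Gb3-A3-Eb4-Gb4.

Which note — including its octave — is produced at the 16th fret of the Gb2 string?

Bb3

Each fret is one semitone, so Gb2 + 16 = Bb3.
(Equivalently spelled A#3.)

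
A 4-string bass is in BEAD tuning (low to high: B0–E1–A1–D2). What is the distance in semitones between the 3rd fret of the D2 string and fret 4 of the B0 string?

14 semitones

D2 at fret 3 → F2 (MIDI 41); B0 at fret 4 → D♯1 (MIDI 27).
41 − 27 = 14, so the two pitches are 14 semitones apart, with F2 the higher.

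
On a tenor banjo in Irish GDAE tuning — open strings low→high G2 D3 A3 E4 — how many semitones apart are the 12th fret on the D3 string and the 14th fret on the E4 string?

D3 at fret 12 → D4 (MIDI 62); E4 at fret 14 → F♯5 (MIDI 78).
62 − 78 = -16, so the two pitches are 16 semitones apart, with F♯5 the higher.

16 semitones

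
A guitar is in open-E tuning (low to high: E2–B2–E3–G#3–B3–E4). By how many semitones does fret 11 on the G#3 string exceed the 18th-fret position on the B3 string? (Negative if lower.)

-10 semitones

G#3 at fret 11 → G4 (MIDI 67); B3 at fret 18 → F5 (MIDI 77).
67 − 77 = -10, so the two pitches are 10 semitones apart.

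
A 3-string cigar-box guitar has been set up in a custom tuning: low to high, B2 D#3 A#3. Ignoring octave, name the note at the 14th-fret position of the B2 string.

C#

B2 is MIDI 47. Adding 14 gives 61; 61 mod 12 = 1, i.e. C#.
(Equivalently spelled Db.)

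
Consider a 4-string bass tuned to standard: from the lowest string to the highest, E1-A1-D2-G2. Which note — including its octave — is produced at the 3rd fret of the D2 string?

F2

D2 is MIDI 38. Adding 3 gives 41, which is F2.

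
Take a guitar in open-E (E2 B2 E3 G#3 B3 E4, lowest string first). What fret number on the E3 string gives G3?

G3 is 3 semitones above the open E3 (E–F–F#–G), so it sits at fret 3.

3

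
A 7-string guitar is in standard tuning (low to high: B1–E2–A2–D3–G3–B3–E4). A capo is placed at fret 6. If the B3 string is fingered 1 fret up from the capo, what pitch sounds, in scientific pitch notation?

F#4

The capo raises the open B3 by 6 semitones to F4; fretting 1 more gives B3 + 6 + 1 = B3 + 7 semitones = F#4.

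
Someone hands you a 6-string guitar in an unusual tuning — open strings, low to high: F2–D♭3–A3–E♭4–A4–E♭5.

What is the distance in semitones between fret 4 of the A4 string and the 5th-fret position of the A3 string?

11 semitones

A4 at fret 4 → D♭5 (MIDI 73); A3 at fret 5 → D4 (MIDI 62).
73 − 62 = 11, so the two pitches are 11 semitones apart, with D♭5 the higher.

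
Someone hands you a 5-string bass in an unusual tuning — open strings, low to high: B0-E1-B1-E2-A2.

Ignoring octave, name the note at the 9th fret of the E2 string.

The open E2 string plus 9 semitones: E–F–F#–G–G#–A–A#–B–C–C#.

C#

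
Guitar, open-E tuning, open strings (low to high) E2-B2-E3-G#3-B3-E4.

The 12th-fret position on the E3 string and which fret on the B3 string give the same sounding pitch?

E3 at fret 12 is E3 + 12 semitones = E4.
The open B3 string is 7 semitones above the open E3, so the same pitch on the B3 string lies at fret 12 − 7 = 5.

5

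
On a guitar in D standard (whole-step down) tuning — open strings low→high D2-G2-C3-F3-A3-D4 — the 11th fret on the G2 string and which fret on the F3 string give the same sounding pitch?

1

Fret 11 on G2 is MIDI 43 + 11 = 54 (F#3). On the F3 string (open MIDI 53), that pitch is 54 − 53 = fret 1.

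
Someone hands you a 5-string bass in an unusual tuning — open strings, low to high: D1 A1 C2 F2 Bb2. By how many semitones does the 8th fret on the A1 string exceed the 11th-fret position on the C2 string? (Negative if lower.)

A1 at fret 8 → F2 (MIDI 41); C2 at fret 11 → B2 (MIDI 47).
41 − 47 = -6, so the two pitches are 6 semitones apart.

-6 semitones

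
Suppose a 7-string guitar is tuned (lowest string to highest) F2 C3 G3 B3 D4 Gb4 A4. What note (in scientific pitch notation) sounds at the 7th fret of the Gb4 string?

Db5

Each fret is one semitone, so Gb4 + 7 = Db5.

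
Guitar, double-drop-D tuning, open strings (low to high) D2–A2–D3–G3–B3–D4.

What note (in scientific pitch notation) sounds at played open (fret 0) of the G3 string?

Fret 0 is the open string itself, so the pitch is just G3.

G3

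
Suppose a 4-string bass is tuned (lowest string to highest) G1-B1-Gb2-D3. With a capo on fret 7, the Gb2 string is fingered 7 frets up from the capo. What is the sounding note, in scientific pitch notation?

Ab3

The capo raises the open Gb2 by 7 semitones to Db3; fretting 7 more gives Gb2 + 7 + 7 = Gb2 + 14 semitones = Ab3.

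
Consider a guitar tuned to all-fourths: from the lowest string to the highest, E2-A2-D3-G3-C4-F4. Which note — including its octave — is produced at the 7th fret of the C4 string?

Each fret is one semitone, so C4 + 7 = G4.

G4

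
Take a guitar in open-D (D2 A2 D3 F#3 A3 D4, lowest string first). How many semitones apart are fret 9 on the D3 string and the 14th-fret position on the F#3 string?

D3 at fret 9 → B3 (MIDI 59); F#3 at fret 14 → G#4 (MIDI 68).
59 − 68 = -9, so the two pitches are 9 semitones apart, with G#4 the higher.

9 semitones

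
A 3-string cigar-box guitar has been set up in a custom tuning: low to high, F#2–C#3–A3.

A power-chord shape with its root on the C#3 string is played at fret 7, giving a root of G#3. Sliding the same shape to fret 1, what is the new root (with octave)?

D3

Moving from fret 7 to fret 1 shifts the root by -6 semitones.
G#3 down 6 semitones is D3.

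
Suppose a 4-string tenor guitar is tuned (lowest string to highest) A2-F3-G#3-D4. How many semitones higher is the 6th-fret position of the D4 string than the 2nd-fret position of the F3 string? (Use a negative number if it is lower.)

D4 at fret 6 → G#4 (MIDI 68); F3 at fret 2 → G3 (MIDI 55).
68 − 55 = 13, so the two pitches are 13 semitones apart.

13 semitones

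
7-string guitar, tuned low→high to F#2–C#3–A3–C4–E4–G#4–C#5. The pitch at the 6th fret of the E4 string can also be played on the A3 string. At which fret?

Fret 6 on E4 is MIDI 64 + 6 = 70 (A#4). On the A3 string (open MIDI 57), that pitch is 70 − 57 = fret 13.

13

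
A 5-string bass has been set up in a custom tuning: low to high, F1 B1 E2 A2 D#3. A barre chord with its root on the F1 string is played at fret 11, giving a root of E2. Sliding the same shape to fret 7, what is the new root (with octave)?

Moving from fret 11 to fret 7 shifts the root by -4 semitones.
E2 down 4 semitones is C2.

C2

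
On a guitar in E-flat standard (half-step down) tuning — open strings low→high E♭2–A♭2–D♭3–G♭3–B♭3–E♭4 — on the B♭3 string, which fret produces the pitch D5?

16

D5 is 16 semitones above the open B♭3 (Bb–B–C–Db–…–C–Db–D), so it sits at fret 16.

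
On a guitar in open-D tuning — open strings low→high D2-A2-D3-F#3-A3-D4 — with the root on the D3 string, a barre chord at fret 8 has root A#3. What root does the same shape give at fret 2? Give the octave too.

E3

Moving from fret 8 to fret 2 shifts the root by -6 semitones.
A#3 down 6 semitones is E3.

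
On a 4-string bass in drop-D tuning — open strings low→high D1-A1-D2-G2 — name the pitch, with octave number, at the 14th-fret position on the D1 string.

E2

The open D1 string plus 14 semitones: D–D#–E–F–…–D–D#–E.
The walk passes from B into C once, so the octave number goes from 1 to 2.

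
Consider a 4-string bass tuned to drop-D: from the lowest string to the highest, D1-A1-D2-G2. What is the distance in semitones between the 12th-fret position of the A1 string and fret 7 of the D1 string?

A1 at fret 12 → A2 (MIDI 45); D1 at fret 7 → A1 (MIDI 33).
45 − 33 = 12, so the two pitches are 12 semitones apart, with A2 the higher.

12 semitones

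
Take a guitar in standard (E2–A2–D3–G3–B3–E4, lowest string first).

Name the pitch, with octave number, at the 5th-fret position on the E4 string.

A4

The open E4 string plus 5 semitones: E–F–F#–G–G#–A.
No B→C boundary is crossed, so the octave stays at 4.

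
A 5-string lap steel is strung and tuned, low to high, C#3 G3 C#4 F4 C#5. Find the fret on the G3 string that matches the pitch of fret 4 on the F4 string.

14

F4 at fret 4 is F4 + 4 semitones = A4.
The open G3 string is 10 semitones below the open F4, so the same pitch on the G3 string lies at fret 4 + 10 = 14.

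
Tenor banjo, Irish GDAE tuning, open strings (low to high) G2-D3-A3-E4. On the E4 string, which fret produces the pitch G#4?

4

G#4 is 4 semitones above the open E4 (E–F–F#–G–G#), so it sits at fret 4.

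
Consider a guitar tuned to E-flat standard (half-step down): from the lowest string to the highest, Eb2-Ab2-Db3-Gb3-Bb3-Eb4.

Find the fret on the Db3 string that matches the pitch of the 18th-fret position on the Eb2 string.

8

Fret 18 on Eb2 is MIDI 39 + 18 = 57 (A3). On the Db3 string (open MIDI 49), that pitch is 57 − 49 = fret 8.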